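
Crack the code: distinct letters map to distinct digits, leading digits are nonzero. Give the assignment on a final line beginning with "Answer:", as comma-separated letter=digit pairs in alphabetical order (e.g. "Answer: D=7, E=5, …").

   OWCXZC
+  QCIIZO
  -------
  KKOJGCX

Step 1. [col 1: C + O ≡ X (mod 10)] column 1 (C + O ≡ X (mod 10), carry-in 0) doesn't pin C yet; pick C=4 and continue ⇒ C=4.
Step 2. [col 1: C + O ≡ X (mod 10)] several values work for O in column 1 (C + O ≡ X (mod 10), carry-in 0); try O=5, so O=5.
Step 3. [col 1: C + O ≡ X (mod 10)] column 1 reads C+O+carry(0)=X with C=4, O=5; with digits 4,5 already taken and all letters distinct, the only value for X is 9 ⇒ X=9.
Step 4. [K] the sum has 7 digits but both addends have 6; that extra leading digit K is the final carry, namely 1, so K=1.
Step 5. [col 2: Z + Z ≡ C (mod 10)] Z=2 is one option consistent with column 2 (Z + Z ≡ C (mod 10), carry-in 0) — take it ⇒ Z=2.
Step 6. [col 3: X + I ≡ G (mod 10)] I=8 is one option consistent with column 3 (X + I ≡ G (mod 10), carry-in 0) — take it, so I=8.
Step 7. [col 3: X + I ≡ G (mod 10)] column 3: given X=9, I=8, carry-in 0, and digits 1,2,4,5,8,9 already taken and all letters distinct, X+I≡G (mod 10) forces G=7. So G=7.
Step 8. [col 4: C + I ≡ J (mod 10)] column 4: given C=4, I=8, carry-in 1, and digits 1,2,4,5,7,8,9 already taken and all letters distinct, C+I≡J (mod 10) forces J=3 ⇒ J=3.
Step 9. [col 5: W + C ≡ O (mod 10)] from column 5 (C=4, O=5, carry-in 1, digits 1,2,3,4,5,7,8,9 already taken and all letters distinct): W must equal 0. So W=0.
Step 10. [col 6: O + Q ≡ K (mod 10)] in column 6 we have O+Q≡K with carry-in 0; given O=5, K=1 and digits 0,1,2,3,4,5,7,8,9 already taken and all letters distinct, that pins Q to 6, so Q=6.

Answer: C=4, G=7, I=8, J=3, K=1, O=5, Q=6, W=0, X=9, Z=2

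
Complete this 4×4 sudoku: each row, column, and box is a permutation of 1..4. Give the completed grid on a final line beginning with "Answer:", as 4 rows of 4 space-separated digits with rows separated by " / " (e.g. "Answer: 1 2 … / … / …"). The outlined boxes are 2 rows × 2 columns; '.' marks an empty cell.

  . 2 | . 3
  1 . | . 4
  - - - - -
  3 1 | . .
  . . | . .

Step 1. [r3c4∈{2}] r3c4 is down to just 2. So r3c4=2.
Step 2. [r4c2∈{4}] r4c2 has the single candidate 4, so r4c2=4.
Step 3. [r4c3∈{1,3}] r4c3 is the only open cell in row 4 admitting 3, so r4c3=3.
Step 4. [r3c3∈{4}] r3c3's peers cover all but 4. So r3c3=4.
Step 5. [r4c1∈{2}] r4c1 is down to just 2 ⇒ r4c1=2.
Step 6. [r1c1∈{4}] nothing but 4 survives at r1c1 ⇒ r1c1=4.
Step 7. [r2c2∈{3}] r2c2's peers cover all but 3, so r2c2=3.
Step 8. [r2c3∈{2}] nothing but 2 survives at r2c3 ⇒ r2c3=2.
Step 9. [r4c4∈{1}] r4c4 is down to just 1, so r4c4=1.
Step 10. [r1c3∈{1}] r1c3's peers cover all but 1. So r1c3=1.

Answer: 4 2 1 3 / 1 3 2 4 / 3 1 4 2 / 2 4 3 1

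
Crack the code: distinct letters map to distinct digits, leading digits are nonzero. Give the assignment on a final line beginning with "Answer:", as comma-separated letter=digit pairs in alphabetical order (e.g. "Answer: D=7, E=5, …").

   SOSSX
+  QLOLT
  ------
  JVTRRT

Step 1. [col 1: X + T ≡ T (mod 10)] column 1: given nothing yet, carry-in 0, and all letters distinct, none taken yet, X+T≡T (mod 10) forces X=0. So X=0.
Step 2. [col 1: X + T ≡ T (mod 10)] column 1 (X + T ≡ T (mod 10), carry-in 0) doesn't pin T yet; pick T=4 and continue. So T=4.
Step 3. [col 2: S + L ≡ R (mod 10)] L=7 is one option consistent with column 2 (S + L ≡ R (mod 10), carry-in 0) — take it, so L=7.
Step 4. [J] the sum has 6 digits but both addends have 5; that extra leading digit J is the final carry, namely 1, so J=1.
Step 5. [col 2: S + L ≡ R (mod 10)] several values work for R in column 2 (S + L ≡ R (mod 10), carry-in 0); try R=5. So R=5.
Step 6. [col 2: S + L ≡ R (mod 10)] in column 2 we have S+L≡R with carry-in 0; given L=7, R=5 and digits 0,1,4,5,7 already taken and all letters distinct, that pins S to 8 ⇒ S=8.
Step 7. [col 3: S + O ≡ R (mod 10)] column 3 reads S+O+carry(1)=R with S=8, R=5; with digits 0,1,4,5,7,8 already taken and all letters distinct, the only value for O is 6, so O=6.
Step 8. [col 5: S + Q ≡ V (mod 10)] in column 5 we have S+Q≡V with carry-in 1; given S=8 and digits 0,1,4,5,6,7,8 already taken and all letters distinct, that pins Q to 3 ⇒ Q=3.
Step 9. [col 5: S + Q ≡ V (mod 10)] column 5 reads S+Q+carry(1)=V with S=8, Q=3; with digits 0,1,3,4,5,6,7,8 already taken and all letters distinct, the only value for V is 2, so V=2.

Answer: J=1, L=7, O=6, Q=3, R=5, S=8, T=4, V=2, X=0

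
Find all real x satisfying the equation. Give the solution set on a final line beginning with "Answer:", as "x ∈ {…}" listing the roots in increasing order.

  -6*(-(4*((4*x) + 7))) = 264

Step 1. [-6*(-(4*((4*x) + 7))) = 264] leading coefficient -6: divide by -6 ⇒ div: -(4*((4*x) + 7)) = -44.
Step 2. [-(4*((4*x) + 7)) = -44] flip signs both sides ⇒ neg: 4*((4*x) + 7) = 44.
Step 3. [4*((4*x) + 7) = 44] 4 out front; divide by 4. So div: (4*x) + 7 = 11.
Step 4. [(4*x) + 7 = 11] peel the +7: subtract 7 from each side ⇒ sub: 4*x = 4.
Step 5. [4*x = 4] divide by the outer 4, so div: x = 1.

Answer: x ∈ {1}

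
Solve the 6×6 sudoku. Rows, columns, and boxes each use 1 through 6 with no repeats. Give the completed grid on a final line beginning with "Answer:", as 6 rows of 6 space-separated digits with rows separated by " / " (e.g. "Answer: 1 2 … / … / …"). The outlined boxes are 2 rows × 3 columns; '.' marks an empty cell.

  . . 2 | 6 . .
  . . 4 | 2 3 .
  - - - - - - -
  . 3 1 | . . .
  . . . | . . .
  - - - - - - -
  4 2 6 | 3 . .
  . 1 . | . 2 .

Step 1. [r4c3∈{5}] only 5 remains possible at r4c3. So r4c3=5.
Step 2. [r1c2∈{5}] only 5 remains possible at r1c2. So r1c2=5.
Step 3. [r4c2∈{4,6}] in col 2, 4 fits only at r4c2. So r4c2=4.
Step 4. [r6c6∈{4,5,6}] 6 has one home in row 6: r6c6. So r6c6=6.
Step 5. [r2c6∈{1,5}] r2c6 is the only open cell in row 2 admitting 5. So r2c6=5.
Step 6. [r5c5∈{1,5}] r5c5 is the only open cell in row 5 admitting 5. So r5c5=5.
Step 7. [r4c6∈{1,2,3}] row 4 places 3 nowhere but r4c6, so r4c6=3.
Step 8. [r1c1∈{1,3}] across row 1, 3 lands solely at r1c1 ⇒ r1c1=3.
Step 9. [r4c1∈{2,6}] r4c1 is the only open cell in row 4 admitting 2. So r4c1=2.
Step 10. [r3c1∈{6}] nothing but 6 survives at r3c1, so r3c1=6.
Step 11. [r3c5∈{4}] r3c5's peers cover all but 4 ⇒ r3c5=4.
Step 12. [r1c5∈{1}] r1c5 has the single candidate 1. So r1c5=1.
Step 13. [r1c6∈{4}] r1c6's peers cover all but 4, so r1c6=4.
Step 14. [r6c1∈{5}] r6c1 is down to just 5 ⇒ r6c1=5.
Step 15. [r5c6∈{1}] r5c6 is down to just 1. So r5c6=1.
Step 16. [r2c2∈{6}] r2c2's peers cover all but 6 ⇒ r2c2=6.
Step 17. [r4c4∈{1}] nothing but 1 survives at r4c4 ⇒ r4c4=1.
Step 18. [r3c4∈{5}] only 5 remains possible at r3c4 ⇒ r3c4=5.
Step 19. [r6c4∈{4}] nothing but 4 survives at r6c4 ⇒ r6c4=4.
Step 20. [r2c1∈{1}] nothing but 1 survives at r2c1. So r2c1=1.
Step 21. [r6c3∈{3}] only 3 remains possible at r6c3, so r6c3=3.
Step 22. [r4c5∈{6}] only 6 remains possible at r4c5. So r4c5=6.
Step 23. [r3c6∈{2}] r3c6 has the single candidate 2 ⇒ r3c6=2.

Answer: 3 5 2 6 1 4 / 1 6 4 2 3 5 / 6 3 1 5 4 2 / 2 4 5 1 6 3 / 4 2 6 3 5 1 / 5 1 3 4 2 6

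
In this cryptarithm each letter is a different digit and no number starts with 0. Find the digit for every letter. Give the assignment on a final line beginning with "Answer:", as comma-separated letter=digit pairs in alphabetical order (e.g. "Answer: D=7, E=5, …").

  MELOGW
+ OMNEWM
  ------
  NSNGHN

Step 1. [col 1: W + M ≡ N (mod 10)] several values work for M in column 1 (W + M ≡ N (mod 10), carry-in 0); try M=1 ⇒ M=1.
Step 2. [col 1: W + M ≡ N (mod 10)] several values work for N in column 1 (W + M ≡ N (mod 10), carry-in 0); try N=6. So N=6.
Step 3. [col 1: W + M ≡ N (mod 10)] in column 1 we have W+M≡N with carry-in 0; given M=1, N=6 and digits 1,6 already taken and all letters distinct, that pins W to 5. So W=5.
Step 4. [col 2: G + W ≡ H (mod 10)] several values work for G in column 2 (G + W ≡ H (mod 10), carry-in 0); try G=2, so G=2.
Step 5. [col 2: G + W ≡ H (mod 10)] from column 2 (G=2, W=5, carry-in 0, digits 1,2,5,6 already taken and all letters distinct): H must equal 7 ⇒ H=7.
Step 6. [col 3: O + E ≡ G (mod 10)] E=8 is one option consistent with column 3 (O + E ≡ G (mod 10), carry-in 0) — take it, so E=8.
Step 7. [col 3: O + E ≡ G (mod 10)] in column 3 we have O+E≡G with carry-in 0; given E=8, G=2 and digits 1,2,5,6,7,8 already taken and all letters distinct, that pins O to 4 ⇒ O=4.
Step 8. [col 4: L + N ≡ N (mod 10)] column 4 reads L+N+carry(1)=N with N=6; with digits 1,2,4,5,6,7,8 already taken and all letters distinct, the only value for L is 9. So L=9.
Step 9. [col 5: E + M ≡ S (mod 10)] column 5 reads E+M+carry(1)=S with E=8, M=1; with digits 1,2,4,5,6,7,8,9 already taken and all letters distinct, the only value for S is 0. So S=0.

Answer: E=8, G=2, H=7, L=9, M=1, N=6, O=4, S=0, W=5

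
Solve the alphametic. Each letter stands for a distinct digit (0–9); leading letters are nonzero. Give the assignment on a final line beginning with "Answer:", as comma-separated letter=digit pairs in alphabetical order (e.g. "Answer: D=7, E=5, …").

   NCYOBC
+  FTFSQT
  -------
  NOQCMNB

Step 1. [col 1: C + T ≡ B (mod 10)] several values work for T in column 1 (C + T ≡ B (mod 10), carry-in 0); try T=2 ⇒ T=2.
Step 2. [N] adding two 6-digit numbers gives at most 6+1 digits, and here it does — N is that final carry and must be 1. So N=1.
Step 3. [col 1: C + T ≡ B (mod 10)] C=3 is one option consistent with column 1 (C + T ≡ B (mod 10), carry-in 0) — take it, so C=3.
Step 4. [col 1: C + T ≡ B (mod 10)] from column 1 (C=3, T=2, carry-in 0, digits 1,2,3 already taken and all letters distinct): B must equal 5. So B=5.
Step 5. [col 2: B + Q ≡ N (mod 10)] column 2: given B=5, N=1, carry-in 0, and digits 1,2,3,5 already taken and all letters distinct, B+Q≡N (mod 10) forces Q=6 ⇒ Q=6.
Step 6. [col 3: O + S ≡ M (mod 10)] M=8 is one option consistent with column 3 (O + S ≡ M (mod 10), carry-in 1) — take it ⇒ M=8.
Step 7. [col 3: O + S ≡ M (mod 10)] several values work for O in column 3 (O + S ≡ M (mod 10), carry-in 1); try O=0, so O=0.
Step 8. [col 3: O + S ≡ M (mod 10)] in column 3 we have O+S≡M with carry-in 1; given O=0, M=8 and digits 0,1,2,3,5,6,8 already taken and all letters distinct, that pins S to 7. So S=7.
Step 9. [col 4: Y + F ≡ C (mod 10)] Y=4 is one option consistent with column 4 (Y + F ≡ C (mod 10), carry-in 0) — take it. So Y=4.
Step 10. [col 4: Y + F ≡ C (mod 10)] column 4 reads Y+F+carry(0)=C with Y=4, C=3; with digits 0,1,2,3,4,5,6,7,8 already taken and all letters distinct, the only value for F is 9 ⇒ F=9.

Answer: B=5, C=3, F=9, M=8, N=1, O=0, Q=6, S=7, T=2, Y=4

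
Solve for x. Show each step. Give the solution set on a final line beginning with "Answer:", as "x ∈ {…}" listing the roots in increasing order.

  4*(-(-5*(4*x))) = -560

Step 1. [4*(-(-5*(4*x))) = -560] 4·(inner) — divide through by 4 ⇒ div: -(-5*(4*x)) = -140.
Step 2. [-(-5*(4*x)) = -140] leading − — multiply by −1. So neg: -5*(4*x) = 140.
Step 3. [-5*(4*x) = 140] -5 out front; divide by -5 ⇒ div: 4*x = -28.
Step 4. [4*x = -28] LHS = 4·(…); ÷4 both sides, so div: x = -7.

Answer: x ∈ {-7}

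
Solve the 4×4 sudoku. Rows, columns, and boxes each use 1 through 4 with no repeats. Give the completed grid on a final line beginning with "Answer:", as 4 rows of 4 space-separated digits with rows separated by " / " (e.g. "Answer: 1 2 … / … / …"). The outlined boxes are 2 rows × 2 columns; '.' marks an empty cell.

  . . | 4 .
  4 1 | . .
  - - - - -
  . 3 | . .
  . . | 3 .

Step 1. [r1c4∈{1,2,3}] across row 1, 1 lands solely at r1c4 ⇒ r1c4=1.
Step 2. [r1c2∈{2}] nothing but 2 survives at r1c2. So r1c2=2.
Step 3. [r3c3∈{1,2}] r3c3 is the only open cell in col 3 admitting 1 ⇒ r3c3=1.
Step 4. [r3c4∈{2,4}] 4 has one home in row 3: r3c4. So r3c4=4.
Step 5. [r4c4∈{2}] nothing but 2 survives at r4c4. So r4c4=2.
Step 6. [r1c1∈{3}] only 3 remains possible at r1c1. So r1c1=3.
Step 7. [r3c1∈{2}] nothing but 2 survives at r3c1, so r3c1=2.
Step 8. [r4c2∈{4}] r4c2's peers cover all but 4 ⇒ r4c2=4.
Step 9. [r2c3∈{2}] nothing but 2 survives at r2c3, so r2c3=2.
Step 10. [r2c4∈{3}] nothing but 3 survives at r2c4, so r2c4=3.
Step 11. [r4c1∈{1}] r4c1's peers cover all but 1. So r4c1=1.

Answer: 3 2 4 1 / 4 1 2 3 / 2 3 1 4 / 1 4 3 2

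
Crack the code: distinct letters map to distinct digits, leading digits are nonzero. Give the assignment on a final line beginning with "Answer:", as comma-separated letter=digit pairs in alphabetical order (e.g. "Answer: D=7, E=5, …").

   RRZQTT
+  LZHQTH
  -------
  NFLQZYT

Step 1. [col 1: T + H ≡ T (mod 10)] column 1 reads T+H+carry(0)=T with nothing yet; with all letters distinct, none taken yet, the only value for H is 0, so H=0.
Step 2. [N] the sum has 7 digits but both addends have 6; that extra leading digit N is the final carry, namely 1. So N=1.
Step 3. [col 1: T + H ≡ T (mod 10)] no forcing yet in column 1 (carry-in 0); T=2 is free and consistent — try it, so T=2.
Step 4. [col 2: T + T ≡ Y (mod 10)] from column 2 (T=2, carry-in 0, digits 0,1,2 already taken and all letters distinct): Y must equal 4. So Y=4.
Step 5. [col 3: Q + Q ≡ Z (mod 10)] several values work for Q in column 3 (Q + Q ≡ Z (mod 10), carry-in 0); try Q=9, so Q=9.
Step 6. [col 3: Q + Q ≡ Z (mod 10)] column 3: given Q=9, carry-in 0, and digits 0,1,2,4,9 already taken and all letters distinct, Q+Q≡Z (mod 10) forces Z=8 ⇒ Z=8.
Step 7. [col 5: R + Z ≡ L (mod 10)] no forcing yet in column 5 (carry-in 0); L=5 is free and consistent — try it. So L=5.
Step 8. [col 5: R + Z ≡ L (mod 10)] column 5: given Z=8, L=5, carry-in 0, and digits 0,1,2,4,5,8,9 already taken and all letters distinct, R+Z≡L (mod 10) forces R=7. So R=7.
Step 9. [col 6: R + L ≡ F (mod 10)] in column 6 we have R+L≡F with carry-in 1; given R=7, L=5 and digits 0,1,2,4,5,7,8,9 already taken and all letters distinct, that pins F to 3, so F=3.

Answer: F=3, H=0, L=5, N=1, Q=9, R=7, T=2, Y=4, Z=8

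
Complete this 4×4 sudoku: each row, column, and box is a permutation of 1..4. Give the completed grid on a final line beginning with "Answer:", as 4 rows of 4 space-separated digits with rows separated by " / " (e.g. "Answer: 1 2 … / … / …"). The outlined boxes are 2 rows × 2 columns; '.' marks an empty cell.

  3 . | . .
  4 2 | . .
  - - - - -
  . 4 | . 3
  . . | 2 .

Step 1. [r3c3∈{1}] nothing but 1 survives at r3c3. So r3c3=1.
Step 2. [r1c2∈{1}] r1c2's peers cover all but 1 ⇒ r1c2=1.
Step 3. [r4c4∈{4}] nothing but 4 survives at r4c4. So r4c4=4.
Step 4. [r4c1∈{1}] r4c1's peers cover all but 1, so r4c1=1.
Step 5. [r2c4∈{1}] nothing but 1 survives at r2c4. So r2c4=1.
Step 6. [r2c3∈{3}] r2c3's peers cover all but 3 ⇒ r2c3=3.
Step 7. [r1c4∈{2}] r1c4 is down to just 2. So r1c4=2.
Step 8. [r3c1∈{2}] only 2 remains possible at r3c1, so r3c1=2.
Step 9. [r1c3∈{4}] r1c3 is down to just 4. So r1c3=4.
Step 10. [r4c2∈{3}] r4c2's peers cover all but 3. So r4c2=3.

Answer: 3 1 4 2 / 4 2 3 1 / 2 4 1 3 / 1 3 2 4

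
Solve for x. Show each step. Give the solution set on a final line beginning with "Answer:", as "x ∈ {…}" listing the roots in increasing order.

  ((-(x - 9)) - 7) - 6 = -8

Step 1. [((-(x - 9)) - 7) - 6 = -8] -6 is outermost — add 6 both sides. So sub: (-(x - 9)) - 7 = -2.
Step 2. [(-(x - 9)) - 7 = -2] the outer -7 inverts by adding 7 ⇒ sub: -(x - 9) = 5.
Step 3. [-(x - 9) = 5] leading − — multiply by −1, so neg: x - 9 = -5.
Step 4. [x - 9 = -5] peel the -9: add 9 from each side. So sub: x = 4.

Answer: x ∈ {4}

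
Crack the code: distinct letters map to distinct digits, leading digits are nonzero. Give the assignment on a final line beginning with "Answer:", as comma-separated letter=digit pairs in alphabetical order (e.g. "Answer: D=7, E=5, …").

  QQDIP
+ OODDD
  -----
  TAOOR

Step 1. [col 1: P + D ≡ R (mod 10)] column 1 (P + D ≡ R (mod 10), carry-in 0) doesn't pin D yet; pick D=6 and continue ⇒ D=6.
Step 2. [col 1: P + D ≡ R (mod 10)] no forcing yet in column 1 (carry-in 0); R=8 is free and consistent — try it, so R=8.
Step 3. [col 1: P + D ≡ R (mod 10)] column 1: given D=6, R=8, carry-in 0, and digits 6,8 already taken and all letters distinct, P+D≡R (mod 10) forces P=2 ⇒ P=2.
Step 4. [col 2: I + D ≡ O (mod 10)] no forcing yet in column 2 (carry-in 0); O=3 is free and consistent — try it. So O=3.
Step 5. [col 2: I + D ≡ O (mod 10)] from column 2 (D=6, O=3, carry-in 0, digits 2,3,6,8 already taken and all letters distinct): I must equal 7 ⇒ I=7.
Step 6. [col 4: Q + O ≡ A (mod 10)] several values work for A in column 4 (Q + O ≡ A (mod 10), carry-in 1); try A=5 ⇒ A=5.
Step 7. [col 4: Q + O ≡ A (mod 10)] in column 4 we have Q+O≡A with carry-in 1; given O=3, A=5 and digits 2,3,5,6,7,8 already taken and all letters distinct, that pins Q to 1. So Q=1.
Step 8. [col 5: Q + O ≡ T (mod 10)] column 5 reads Q+O+carry(0)=T with Q=1, O=3; with digits 1,2,3,5,6,7,8 already taken and all letters distinct, the only value for T is 4, so T=4.

Answer: A=5, D=6, I=7, O=3, P=2, Q=1, R=8, T=4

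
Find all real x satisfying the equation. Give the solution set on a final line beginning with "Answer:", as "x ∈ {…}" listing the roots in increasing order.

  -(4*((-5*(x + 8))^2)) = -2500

Step 1. [-(4*((-5*(x + 8))^2)) = -2500] flip signs both sides. So neg: 4*((-5*(x + 8))^2) = 2500.
Step 2. [4*((-5*(x + 8))^2) = 2500] LHS = 4·(…); ÷4 both sides, so div: (-5*(x + 8))^2 = 625.
Step 3. [(-5*(x + 8))^2 = 625] √ both sides: 625 ≥ 0 gives two branches ⇒ sqrt: -5*(x + 8) = 25 or -25.
Step 4. [-5*(x + 8) = 25 or -25] divide by the outer -5. So div: x + 8 = -5 or 5.
Step 5. [x + 8 = -5 or 5] subtract 8: x sits inside (… + 8), so sub: x = -13 or -3.

Answer: x ∈ {-13, -3}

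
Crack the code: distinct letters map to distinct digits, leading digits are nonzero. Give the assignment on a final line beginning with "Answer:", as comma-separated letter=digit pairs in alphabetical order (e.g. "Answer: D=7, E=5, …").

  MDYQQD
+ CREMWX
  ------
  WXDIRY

Step 1. [col 1: D + X ≡ Y (mod 10)] X=9 is one option consistent with column 1 (D + X ≡ Y (mod 10), carry-in 0) — take it. So X=9.
Step 2. [col 1: D + X ≡ Y (mod 10)] D=6 is one option consistent with column 1 (D + X ≡ Y (mod 10), carry-in 0) — take it, so D=6.
Step 3. [col 1: D + X ≡ Y (mod 10)] in column 1 we have D+X≡Y with carry-in 0; given D=6, X=9 and digits 6,9 already taken and all letters distinct, that pins Y to 5 ⇒ Y=5.
Step 4. [col 2: Q + W ≡ R (mod 10)] several values work for W in column 2 (Q + W ≡ R (mod 10), carry-in 1); try W=8. So W=8.
Step 5. [col 2: Q + W ≡ R (mod 10)] several values work for R in column 2 (Q + W ≡ R (mod 10), carry-in 1); try R=3. So R=3.
Step 6. [col 2: Q + W ≡ R (mod 10)] in column 2 we have Q+W≡R with carry-in 1; given W=8, R=3 and digits 3,5,6,8,9 already taken and all letters distinct, that pins Q to 4 ⇒ Q=4.
Step 7. [col 3: Q + M ≡ I (mod 10)] several values work for M in column 3 (Q + M ≡ I (mod 10), carry-in 1); try M=7. So M=7.
Step 8. [col 3: Q + M ≡ I (mod 10)] in column 3 we have Q+M≡I with carry-in 1; given Q=4, M=7 and digits 3,4,5,6,7,8,9 already taken and all letters distinct, that pins I to 2 ⇒ I=2.
Step 9. [col 4: Y + E ≡ D (mod 10)] in column 4 we have Y+E≡D with carry-in 1; given Y=5, D=6 and digits 2,3,4,5,6,7,8,9 already taken and all letters distinct, that pins E to 0 ⇒ E=0.
Step 10. [col 6: M + C ≡ W (mod 10)] from column 6 (M=7, W=8, carry-in 0, digits 0,2,3,4,5,6,7,8,9 already taken and all letters distinct): C must equal 1, so C=1.

Answer: C=1, D=6, E=0, I=2, M=7, Q=4, R=3, W=8, X=9, Y=5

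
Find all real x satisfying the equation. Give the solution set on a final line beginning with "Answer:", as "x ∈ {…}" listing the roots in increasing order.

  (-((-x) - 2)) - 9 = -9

Step 1. [(-((-x) - 2)) - 9 = -9] the outer -9 inverts by adding 9 ⇒ sub: -((-x) - 2) = 0.
Step 2. [-((-x) - 2) = 0] LHS negated; negate both sides, so neg: (-x) - 2 = 0.
Step 3. [(-x) - 2 = 0] -2 is outermost — add 2 both sides ⇒ sub: -x = 2.
Step 4. [-x = 2] LHS negated; negate both sides. So neg: x = -2.

Answer: x ∈ {-2}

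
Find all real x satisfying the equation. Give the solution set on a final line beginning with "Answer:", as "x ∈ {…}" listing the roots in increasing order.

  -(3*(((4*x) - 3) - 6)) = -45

Step 1. [-(3*(((4*x) - 3) - 6)) = -45] flip signs both sides. So neg: 3*(((4*x) - 3) - 6) = 45.
Step 2. [3*(((4*x) - 3) - 6) = 45] 3 out front; divide by 3, so div: ((4*x) - 3) - 6 = 15.
Step 3. [((4*x) - 3) - 6 = 15] -6 is outermost — add 6 both sides, so sub: (4*x) - 3 = 21.
Step 4. [(4*x) - 3 = 21] peel the -3: add 3 from each side. So sub: 4*x = 24.
Step 5. [4*x = 24] leading coefficient 4: divide by 4. So div: x = 6.

Answer: x ∈ {6}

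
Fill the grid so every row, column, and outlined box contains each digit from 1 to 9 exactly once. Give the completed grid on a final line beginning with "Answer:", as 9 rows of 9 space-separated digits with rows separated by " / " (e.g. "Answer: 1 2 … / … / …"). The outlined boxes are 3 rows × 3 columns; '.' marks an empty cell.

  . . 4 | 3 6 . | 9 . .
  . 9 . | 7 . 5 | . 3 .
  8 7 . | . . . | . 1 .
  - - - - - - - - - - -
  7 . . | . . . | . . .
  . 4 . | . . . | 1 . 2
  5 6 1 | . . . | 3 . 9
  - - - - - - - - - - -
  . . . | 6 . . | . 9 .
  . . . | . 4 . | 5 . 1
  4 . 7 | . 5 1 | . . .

Step 1. [r7c7∈{2,4,7,8}] across col 7, 7 lands solely at r7c7. So r7c7=7.
Step 2. [r3c3∈{2,3,5,6}] row 3 places 3 nowhere but r3c3, so r3c3=3.
Step 3. [r9c4∈{2,8,9}] row 9 places 9 nowhere but r9c4. So r9c4=9.
Step 4. [r4c4∈{1,2,4,5,8}] col 4 places 1 nowhere but r4c4 ⇒ r4c4=1.
Step 5. [r7c9∈{3,4,8}] row 7 places 4 nowhere but r7c9. So r7c9=4.
Step 6. [r2c7∈{2,4,6,8}] in row 2, 4 fits only at r2c7. So r2c7=4.
Step 7. [r8c6∈{2,3,7,8}] r8c6 is the only open cell in row 8 admitting 7 ⇒ r8c6=7.
Step 8. [r1c2∈{1,2,5}] in box 1, 5 fits only at r1c2 ⇒ r1c2=5.
Step 9. [r7c2∈{1,2,3,8}] r7c2 is the only open cell in col 2 admitting 1 ⇒ r7c2=1.
Step 10. [r2c5∈{1,2,8}] in col 5, 1 fits only at r2c5 ⇒ r2c5=1.
Step 11. [r1c6∈{2,8}] box 2 places 8 nowhere but r1c6 ⇒ r1c6=8.
Step 12. [r2c9∈{6,8}] across row 2, 8 lands solely at r2c9, so r2c9=8.
Step 13. [r5c4∈{5,8}] 5 has one home in col 4: r5c4, so r5c4=5.
Step 14. [r4c8∈{4,5,6,8}] 5 has one home in col 8: r4c8. So r4c8=5.
Step 15. [r4c6∈{2,3,4,6,9}] row 4 places 4 nowhere but r4c6, so r4c6=4.
Step 16. [r6c6∈{2}] nothing but 2 survives at r6c6, so r6c6=2.
Step 17. [r6c4∈{8}] nothing but 8 survives at r6c4, so r6c4=8.
Step 18. [r8c4∈{2}] r8c4's peers cover all but 2, so r8c4=2.
Step 19. [r4c9∈{6}] r4c9's peers cover all but 6, so r4c9=6.
Step 20. [r4c7∈{8}] only 8 remains possible at r4c7, so r4c7=8.
Step 21. [r7c6∈{3}] r7c6 is down to just 3, so r7c6=3.
Step 22. [r7c1∈{2}] nothing but 2 survives at r7c1. So r7c1=2.
Step 23. [r1c8∈{2,7}] r1c8 is the only open cell in row 1 admitting 2. So r1c8=2.
Step 24. [r5c3∈{8,9}] r5c3 is the only open cell in row 5 admitting 8 ⇒ r5c3=8.
Step 25. [r2c3∈{2,6}] in row 2, 2 fits only at r2c3 ⇒ r2c3=2.
Step 26. [r8c3∈{6,9}] in col 3, 6 fits only at r8c3 ⇒ r8c3=6.
Step 27. [r5c8∈{7}] r5c8's peers cover all but 7 ⇒ r5c8=7.
Step 28. [r4c3∈{9}] r4c3 has the single candidate 9 ⇒ r4c3=9.
Step 29. [r5c1∈{3}] nothing but 3 survives at r5c1 ⇒ r5c1=3.
Step 30. [r8c2∈{3,8}] row 8 places 3 nowhere but r8c2, so r8c2=3.
Step 31. [r3c6∈{9}] r3c6 is down to just 9. So r3c6=9.
Step 32. [r9c8∈{6,8}] col 8 places 6 nowhere but r9c8 ⇒ r9c8=6.
Step 33. [r6c8∈{4}] r6c8 has the single candidate 4. So r6c8=4.
Step 34. [r8c1∈{9}] nothing but 9 survives at r8c1, so r8c1=9.
Step 35. [r9c9∈{3}] nothing but 3 survives at r9c9. So r9c9=3.
Step 36. [r9c2∈{8}] r9c2 has the single candidate 8, so r9c2=8.
Step 37. [r3c9∈{5}] nothing but 5 survives at r3c9. So r3c9=5.
Step 38. [r4c2∈{2}] r4c2 has the single candidate 2, so r4c2=2.
Step 39. [r6c5∈{7}] r6c5 is down to just 7, so r6c5=7.
Step 40. [r1c1∈{1}] nothing but 1 survives at r1c1. So r1c1=1.
Step 41. [r7c3∈{5}] r7c3 is down to just 5 ⇒ r7c3=5.
Step 42. [r2c1∈{6}] r2c1's peers cover all but 6 ⇒ r2c1=6.
Step 43. [r7c5∈{8}] nothing but 8 survives at r7c5. So r7c5=8.
Step 44. [r3c5∈{2}] r3c5 has the single candidate 2. So r3c5=2.
Step 45. [r5c6∈{6}] r5c6 has the single candidate 6. So r5c6=6.
Step 46. [r5c5∈{9}] r5c5 is down to just 9 ⇒ r5c5=9.
Step 47. [r9c7∈{2}] r9c7 is down to just 2. So r9c7=2.
Step 48. [r3c7∈{6}] r3c7's peers cover all but 6. So r3c7=6.
Step 49. [r8c8∈{8}] r8c8's peers cover all but 8 ⇒ r8c8=8.
Step 50. [r3c4∈{4}] only 4 remains possible at r3c4 ⇒ r3c4=4.
Step 51. [r4c5∈{3}] only 3 remains possible at r4c5. So r4c5=3.
Step 52. [r1c9∈{7}] only 7 remains possible at r1c9 ⇒ r1c9=7.

Answer: 1 5 4 3 6 8 9 2 7 / 6 9 2 7 1 5 4 3 8 / 8 7 3 4 2 9 6 1 5 / 7 2 9 1 3 4 8 5 6 / 3 4 8 5 9 6 1 7 2 / 5 6 1 8 7 2 3 4 9 / 2 1 5 6 8 3 7 9 4 / 9 3 6 2 4 7 5 8 1 / 4 8 7 9 5 1 2 6 3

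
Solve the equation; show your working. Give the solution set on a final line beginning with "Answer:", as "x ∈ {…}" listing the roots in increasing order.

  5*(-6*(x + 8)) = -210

Step 1. [5*(-6*(x + 8)) = -210] divide by the outer 5 ⇒ div: -6*(x + 8) = -42.
Step 2. [-6*(x + 8) = -42] leading coefficient -6: divide by -6, so div: x + 8 = 7.
Step 3. [x + 8 = 7] subtract 8: x sits inside (… + 8) ⇒ sub: x = -1.

Answer: x ∈ {-1}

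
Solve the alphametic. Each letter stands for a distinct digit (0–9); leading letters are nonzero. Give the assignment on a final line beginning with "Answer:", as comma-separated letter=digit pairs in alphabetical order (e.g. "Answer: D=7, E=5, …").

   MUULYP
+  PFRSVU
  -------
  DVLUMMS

Step 1. [col 1: P + U ≡ S (mod 10)] column 1 (P + U ≡ S (mod 10), carry-in 0) doesn't pin S yet; pick S=2 and continue, so S=2.
Step 2. [col 1: P + U ≡ S (mod 10)] column 1 (P + U ≡ S (mod 10), carry-in 0) doesn't pin U yet; pick U=7 and continue ⇒ U=7.
Step 3. [D] the sum has 7 digits but both addends have 6; that extra leading digit D is the final carry, namely 1. So D=1.
Step 4. [col 1: P + U ≡ S (mod 10)] in column 1 we have P+U≡S with carry-in 0; given U=7, S=2 and digits 1,2,7 already taken and all letters distinct, that pins P to 5. So P=5.
Step 5. [col 2: Y + V ≡ M (mod 10)] V=4 is one option consistent with column 2 (Y + V ≡ M (mod 10), carry-in 1) — take it, so V=4.
Step 6. [col 2: Y + V ≡ M (mod 10)] column 2 (Y + V ≡ M (mod 10), carry-in 1) doesn't pin M yet; pick M=8 and continue, so M=8.
Step 7. [col 2: Y + V ≡ M (mod 10)] from column 2 (V=4, M=8, carry-in 1, digits 1,2,4,5,7,8 already taken and all letters distinct): Y must equal 3, so Y=3.
Step 8. [col 3: L + S ≡ M (mod 10)] column 3 reads L+S+carry(0)=M with S=2, M=8; with digits 1,2,3,4,5,7,8 already taken and all letters distinct, the only value for L is 6. So L=6.
Step 9. [col 4: U + R ≡ U (mod 10)] column 4 reads U+R+carry(0)=U with U=7; with digits 1,2,3,4,5,6,7,8 already taken and all letters distinct, the only value for R is 0, so R=0.
Step 10. [col 5: U + F ≡ L (mod 10)] from column 5 (U=7, L=6, carry-in 0, digits 0,1,2,3,4,5,6,7,8 already taken and all letters distinct): F must equal 9, so F=9.

Answer: D=1, F=9, L=6, M=8, P=5, R=0, S=2, U=7, V=4, Y=3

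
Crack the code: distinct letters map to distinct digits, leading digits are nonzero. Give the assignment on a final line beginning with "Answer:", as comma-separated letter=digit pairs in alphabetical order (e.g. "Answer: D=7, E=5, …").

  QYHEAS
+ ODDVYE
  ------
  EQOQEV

Step 1. [col 1: S + E ≡ V (mod 10)] no forcing yet in column 1 (carry-in 0); E=9 is free and consistent — try it, so E=9.
Step 2. [col 1: S + E ≡ V (mod 10)] column 1 (S + E ≡ V (mod 10), carry-in 0) doesn't pin S yet; pick S=4 and continue. So S=4.
Step 3. [col 1: S + E ≡ V (mod 10)] from column 1 (S=4, E=9, carry-in 0, digits 4,9 already taken and all letters distinct): V must equal 3, so V=3.
Step 4. [col 2: A + Y ≡ E (mod 10)] A=1 is one option consistent with column 2 (A + Y ≡ E (mod 10), carry-in 1) — take it. So A=1.
Step 5. [col 2: A + Y ≡ E (mod 10)] in column 2 we have A+Y≡E with carry-in 1; given A=1, E=9 and digits 1,3,4,9 already taken and all letters distinct, that pins Y to 7, so Y=7.
Step 6. [col 3: E + V ≡ Q (mod 10)] column 3 reads E+V+carry(0)=Q with E=9, V=3; with digits 1,3,4,7,9 already taken and all letters distinct, the only value for Q is 2. So Q=2.
Step 7. [col 4: H + D ≡ O (mod 10)] no forcing yet in column 4 (carry-in 1); H=0 is free and consistent — try it. So H=0.
Step 8. [col 4: H + D ≡ O (mod 10)] in column 4 we have H+D≡O with carry-in 1; given H=0 and digits 0,1,2,3,4,7,9 already taken and all letters distinct, that pins D to 5 ⇒ D=5.
Step 9. [col 4: H + D ≡ O (mod 10)] column 4 reads H+D+carry(1)=O with H=0, D=5; with digits 0,1,2,3,4,5,7,9 already taken and all letters distinct, the only value for O is 6, so O=6.

Answer: A=1, D=5, E=9, H=0, O=6, Q=2, S=4, V=3, Y=7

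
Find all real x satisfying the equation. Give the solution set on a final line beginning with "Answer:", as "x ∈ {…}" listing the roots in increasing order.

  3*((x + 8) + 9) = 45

Step 1. [3*((x + 8) + 9) = 45] divide by the outer 3. So div: (x + 8) + 9 = 15.
Step 2. [(x + 8) + 9 = 15] peel the +9: subtract 9 from each side ⇒ sub: x + 8 = 6.
Step 3. [x + 8 = 6] peel the +8: subtract 8 from each side, so sub: x = -2.

Answer: x ∈ {-2}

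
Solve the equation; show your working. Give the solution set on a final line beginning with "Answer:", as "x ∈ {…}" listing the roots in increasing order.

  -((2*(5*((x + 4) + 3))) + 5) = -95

Step 1. [-((2*(5*((x + 4) + 3))) + 5) = -95] LHS negated; negate both sides. So neg: (2*(5*((x + 4) + 3))) + 5 = 95.
Step 2. [(2*(5*((x + 4) + 3))) + 5 = 95] the outer +5 inverts by subtracting 5, so sub: 2*(5*((x + 4) + 3)) = 90.
Step 3. [2*(5*((x + 4) + 3)) = 90] LHS = 2·(…); ÷2 both sides, so div: 5*((x + 4) + 3) = 45.
Step 4. [5*((x + 4) + 3) = 45] leading coefficient 5: divide by 5. So div: (x + 4) + 3 = 9.
Step 5. [(x + 4) + 3 = 9] subtract 3: x sits inside (… + 3), so sub: x + 4 = 6.
Step 6. [x + 4 = 6] 4 comes off first (subtract 4). So sub: x = 2.

Answer: x ∈ {2}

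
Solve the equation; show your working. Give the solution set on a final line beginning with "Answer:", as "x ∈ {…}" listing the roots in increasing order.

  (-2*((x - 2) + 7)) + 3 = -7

Step 1. [(-2*((x - 2) + 7)) + 3 = -7] 3 comes off first (subtract 3), so sub: -2*((x - 2) + 7) = -10.
Step 2. [-2*((x - 2) + 7) = -10] divide by the outer -2. So div: (x - 2) + 7 = 5.
Step 3. [(x - 2) + 7 = 5] +7 is outermost — subtract 7 both sides. So sub: x - 2 = -2.
Step 4. [x - 2 = -2] peel the -2: add 2 from each side ⇒ sub: x = 0.

Answer: x ∈ {0}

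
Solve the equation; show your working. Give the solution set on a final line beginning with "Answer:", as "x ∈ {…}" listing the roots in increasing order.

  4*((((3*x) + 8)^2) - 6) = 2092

Step 1. [4*((((3*x) + 8)^2) - 6) = 2092] 4·(inner) — divide through by 4 ⇒ div: (((3*x) + 8)^2) - 6 = 523.
Step 2. [(((3*x) + 8)^2) - 6 = 523] the outer -6 inverts by adding 6. So sub: ((3*x) + 8)^2 = 529.
Step 3. [((3*x) + 8)^2 = 529] √ both sides: 529 ≥ 0 gives two branches ⇒ sqrt: (3*x) + 8 = 23 or -23.
Step 4. [(3*x) + 8 = 23 or -23] the outer +8 inverts by subtracting 8, so sub: 3*x = 15 or -31.
Step 5. [3*x = 15 or -31] 3 out front; divide by 3. So div: x = 5 or -31/3.

Answer: x ∈ {-31/3, 5}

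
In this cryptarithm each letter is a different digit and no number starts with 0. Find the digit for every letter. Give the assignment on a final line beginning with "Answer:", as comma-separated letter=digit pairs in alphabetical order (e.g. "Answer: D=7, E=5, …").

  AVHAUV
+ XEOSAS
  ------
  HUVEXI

Step 1. [col 1: V + S ≡ I (mod 10)] column 1 (V + S ≡ I (mod 10), carry-in 0) doesn't pin V yet; pick V=3 and continue. So V=3.
Step 2. [col 1: V + S ≡ I (mod 10)] several values work for S in column 1 (V + S ≡ I (mod 10), carry-in 0); try S=9 ⇒ S=9.
Step 3. [col 1: V + S ≡ I (mod 10)] column 1: given V=3, S=9, carry-in 0, and digits 3,9 already taken and all letters distinct, V+S≡I (mod 10) forces I=2 ⇒ I=2.
Step 4. [col 2: U + A ≡ X (mod 10)] no forcing yet in column 2 (carry-in 1); U=4 is free and consistent — try it ⇒ U=4.
Step 5. [col 2: U + A ≡ X (mod 10)] several values work for A in column 2 (U + A ≡ X (mod 10), carry-in 1); try A=1. So A=1.
Step 6. [col 2: U + A ≡ X (mod 10)] in column 2 we have U+A≡X with carry-in 1; given U=4, A=1 and digits 1,2,3,4,9 already taken and all letters distinct, that pins X to 6 ⇒ X=6.
Step 7. [col 3: A + S ≡ E (mod 10)] in column 3 we have A+S≡E with carry-in 0; given A=1, S=9 and digits 1,2,3,4,6,9 already taken and all letters distinct, that pins E to 0, so E=0.
Step 8. [col 4: H + O ≡ V (mod 10)] H=7 is one option consistent with column 4 (H + O ≡ V (mod 10), carry-in 1) — take it. So H=7.
Step 9. [col 4: H + O ≡ V (mod 10)] from column 4 (H=7, V=3, carry-in 1, digits 0,1,2,3,4,6,7,9 already taken and all letters distinct): O must equal 5. So O=5.

Answer: A=1, E=0, H=7, I=2, O=5, S=9, U=4, V=3, X=6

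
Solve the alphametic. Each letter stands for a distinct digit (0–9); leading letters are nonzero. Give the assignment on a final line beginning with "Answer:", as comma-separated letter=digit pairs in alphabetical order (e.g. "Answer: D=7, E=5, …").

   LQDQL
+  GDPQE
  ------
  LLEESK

Step 1. [col 1: L + E ≡ K (mod 10)] column 1 (L + E ≡ K (mod 10), carry-in 0) doesn't pin E yet; pick E=2 and continue. So E=2.
Step 2. [col 1: L + E ≡ K (mod 10)] several values work for K in column 1 (L + E ≡ K (mod 10), carry-in 0); try K=3, so K=3.
Step 3. [col 1: L + E ≡ K (mod 10)] from column 1 (E=2, K=3, carry-in 0, digits 2,3 already taken and all letters distinct): L must equal 1. So L=1.
Step 4. [col 2: Q + Q ≡ S (mod 10)] no forcing yet in column 2 (carry-in 0); S=8 is free and consistent — try it, so S=8.
Step 5. [col 2: Q + Q ≡ S (mod 10)] Q=4 is one option consistent with column 2 (Q + Q ≡ S (mod 10), carry-in 0) — take it ⇒ Q=4.
Step 6. [col 3: D + P ≡ E (mod 10)] D=7 is one option consistent with column 3 (D + P ≡ E (mod 10), carry-in 0) — take it. So D=7.
Step 7. [col 3: D + P ≡ E (mod 10)] in column 3 we have D+P≡E with carry-in 0; given D=7, E=2 and digits 1,2,3,4,7,8 already taken and all letters distinct, that pins P to 5 ⇒ P=5.
Step 8. [col 5: L + G ≡ L (mod 10)] column 5 reads L+G+carry(1)=L with L=1; with digits 1,2,3,4,5,7,8 already taken and all letters distinct, the only value for G is 9, so G=9.

Answer: D=7, E=2, G=9, K=3, L=1, P=5, Q=4, S=8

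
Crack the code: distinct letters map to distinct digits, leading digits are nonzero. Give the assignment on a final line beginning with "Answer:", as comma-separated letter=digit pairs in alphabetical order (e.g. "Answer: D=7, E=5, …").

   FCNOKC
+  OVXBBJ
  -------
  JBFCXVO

Step 1. [col 1: C + J ≡ O (mod 10)] column 1 (C + J ≡ O (mod 10), carry-in 0) doesn't pin J yet; pick J=1 and continue, so J=1.
Step 2. [col 1: C + J ≡ O (mod 10)] no forcing yet in column 1 (carry-in 0); O=6 is free and consistent — try it. So O=6.
Step 3. [col 1: C + J ≡ O (mod 10)] column 1: given J=1, O=6, carry-in 0, and digits 1,6 already taken and all letters distinct, C+J≡O (mod 10) forces C=5, so C=5.
Step 4. [col 2: K + B ≡ V (mod 10)] K=9 is one option consistent with column 2 (K + B ≡ V (mod 10), carry-in 0) — take it ⇒ K=9.
Step 5. [col 2: K + B ≡ V (mod 10)] several values work for B in column 2 (K + B ≡ V (mod 10), carry-in 0); try B=3 ⇒ B=3.
Step 6. [col 2: K + B ≡ V (mod 10)] column 2: given K=9, B=3, carry-in 0, and digits 1,3,5,6,9 already taken and all letters distinct, K+B≡V (mod 10) forces V=2. So V=2.
Step 7. [col 3: O + B ≡ X (mod 10)] column 3: given O=6, B=3, carry-in 1, and digits 1,2,3,5,6,9 already taken and all letters distinct, O+B≡X (mod 10) forces X=0. So X=0.
Step 8. [col 4: N + X ≡ C (mod 10)] from column 4 (X=0, C=5, carry-in 1, digits 0,1,2,3,5,6,9 already taken and all letters distinct): N must equal 4 ⇒ N=4.
Step 9. [col 5: C + V ≡ F (mod 10)] column 5 reads C+V+carry(0)=F with C=5, V=2; with digits 0,1,2,3,4,5,6,9 already taken and all letters distinct, the only value for F is 7 ⇒ F=7.

Answer: B=3, C=5, F=7, J=1, K=9, N=4, O=6, V=2, X=0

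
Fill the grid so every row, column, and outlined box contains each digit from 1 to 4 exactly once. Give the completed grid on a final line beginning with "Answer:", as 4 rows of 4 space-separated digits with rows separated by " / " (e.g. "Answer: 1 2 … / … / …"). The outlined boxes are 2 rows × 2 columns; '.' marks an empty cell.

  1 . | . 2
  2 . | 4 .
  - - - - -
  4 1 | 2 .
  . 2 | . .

Step 1. [r1c3∈{3}] only 3 remains possible at r1c3, so r1c3=3.
Step 2. [r4c4∈{1,3,4}] 4 has one home in row 4: r4c4 ⇒ r4c4=4.
Step 3. [r4c3∈{1}] r4c3's peers cover all but 1, so r4c3=1.
Step 4. [r4c1∈{3}] r4c1 is down to just 3 ⇒ r4c1=3.
Step 5. [r2c2∈{3}] r2c2 is down to just 3, so r2c2=3.
Step 6. [r2c4∈{1}] r2c4 has the single candidate 1, so r2c4=1.
Step 7. [r1c2∈{4}] r1c2 has the single candidate 4 ⇒ r1c2=4.
Step 8. [r3c4∈{3}] r3c4's peers cover all but 3, so r3c4=3.

Answer: 1 4 3 2 / 2 3 4 1 / 4 1 2 3 / 3 2 1 4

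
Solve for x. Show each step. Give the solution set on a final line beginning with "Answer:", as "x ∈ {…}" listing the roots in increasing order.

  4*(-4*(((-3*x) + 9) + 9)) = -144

Step 1. [4*(-4*(((-3*x) + 9) + 9)) = -144] 4·(inner) — divide through by 4 ⇒ div: -4*(((-3*x) + 9) + 9) = -36.
Step 2. [-4*(((-3*x) + 9) + 9) = -36] leading coefficient -4: divide by -4. So div: ((-3*x) + 9) + 9 = 9.
Step 3. [((-3*x) + 9) + 9 = 9] the outer +9 inverts by subtracting 9. So sub: (-3*x) + 9 = 0.
Step 4. [(-3*x) + 9 = 0] peel the +9: subtract 9 from each side. So sub: -3*x = -9.
Step 5. [-3*x = -9] divide by the outer -3. So div: x = 3.

Answer: x ∈ {3}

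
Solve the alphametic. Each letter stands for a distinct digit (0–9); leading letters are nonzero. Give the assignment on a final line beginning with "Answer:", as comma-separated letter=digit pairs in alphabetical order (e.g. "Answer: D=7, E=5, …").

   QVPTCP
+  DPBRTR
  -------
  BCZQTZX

Step 1. [B] adding two 6-digit numbers gives at most 6+1 digits, and here it does — B is that final carry and must be 1 ⇒ B=1.
Step 2. [col 1: P + R ≡ X (mod 10)] P=6 is one option consistent with column 1 (P + R ≡ X (mod 10), carry-in 0) — take it. So P=6.
Step 3. [col 1: P + R ≡ X (mod 10)] column 1 (P + R ≡ X (mod 10), carry-in 0) doesn't pin X yet; pick X=5 and continue. So X=5.
Step 4. [col 1: P + R ≡ X (mod 10)] column 1 reads P+R+carry(0)=X with P=6, X=5; with digits 1,5,6 already taken and all letters distinct, the only value for R is 9 ⇒ R=9.
Step 5. [col 2: C + T ≡ Z (mod 10)] column 2 (C + T ≡ Z (mod 10), carry-in 1) doesn't pin Z yet; pick Z=0 and continue ⇒ Z=0.
Step 6. [col 2: C + T ≡ Z (mod 10)] column 2 (C + T ≡ Z (mod 10), carry-in 1) doesn't pin C yet; pick C=2 and continue, so C=2.
Step 7. [col 2: C + T ≡ Z (mod 10)] column 2: given C=2, Z=0, carry-in 1, and digits 0,1,2,5,6,9 already taken and all letters distinct, C+T≡Z (mod 10) forces T=7, so T=7.
Step 8. [col 4: P + B ≡ Q (mod 10)] column 4 reads P+B+carry(1)=Q with P=6, B=1; with digits 0,1,2,5,6,7,9 already taken and all letters distinct, the only value for Q is 8. So Q=8.
Step 9. [col 5: V + P ≡ Z (mod 10)] column 5 reads V+P+carry(0)=Z with P=6, Z=0; with digits 0,1,2,5,6,7,8,9 already taken and all letters distinct, the only value for V is 4 ⇒ V=4.
Step 10. [col 6: Q + D ≡ C (mod 10)] from column 6 (Q=8, C=2, carry-in 1, digits 0,1,2,4,5,6,7,8,9 already taken and all letters distinct): D must equal 3, so D=3.

Answer: B=1, C=2, D=3, P=6, Q=8, R=9, T=7, V=4, X=5, Z=0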